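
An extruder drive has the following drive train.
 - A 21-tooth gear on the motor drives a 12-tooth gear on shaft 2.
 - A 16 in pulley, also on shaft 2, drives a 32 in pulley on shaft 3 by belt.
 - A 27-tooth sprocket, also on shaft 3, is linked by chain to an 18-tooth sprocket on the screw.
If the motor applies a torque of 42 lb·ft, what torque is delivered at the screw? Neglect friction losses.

32 lb·ft

After the gear mesh (12/21): 42 × 0.57143 = 24 lb·ft
After the belt (32/16): 24 × 2 = 48 lb·ft
After the chain (18/27): 48 × 0.66667 = 32 lb·ft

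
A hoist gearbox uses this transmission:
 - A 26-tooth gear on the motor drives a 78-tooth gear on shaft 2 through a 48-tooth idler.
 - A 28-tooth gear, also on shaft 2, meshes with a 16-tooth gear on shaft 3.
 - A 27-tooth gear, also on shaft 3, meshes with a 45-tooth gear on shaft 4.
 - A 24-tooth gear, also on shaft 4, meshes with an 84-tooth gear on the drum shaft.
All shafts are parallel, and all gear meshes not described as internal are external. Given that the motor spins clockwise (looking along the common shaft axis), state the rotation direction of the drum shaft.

anticlockwise

the motor → shaft 2: driver → idler → driven is 2 external meshes, 2 reversals → CW.
shaft 2 → shaft 3: external mesh, 1 reversal → CCW.
shaft 3 → shaft 4: external mesh, 1 reversal → CW.
shaft 4 → the drum shaft: external mesh, 1 reversal → CCW.
5 reversals in total — an odd number — so the drum shaft turns opposite to the motor.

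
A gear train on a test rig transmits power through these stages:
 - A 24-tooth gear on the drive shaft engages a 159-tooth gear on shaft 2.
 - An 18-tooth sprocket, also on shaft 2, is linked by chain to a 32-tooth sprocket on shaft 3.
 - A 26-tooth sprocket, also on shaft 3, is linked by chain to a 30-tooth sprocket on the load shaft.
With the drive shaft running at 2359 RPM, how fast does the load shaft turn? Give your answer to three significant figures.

Gear mesh: ratio = 159/24 = 6.625, so shaft 2 turns at 2359 / 6.625 = 356.08 RPM.
Chain: ratio = 32/18 = 1.7778, so shaft 3 turns at 356.08 / 1.7778 = 200.29 RPM.
Chain: ratio = 30/26 = 1.1538, so the load shaft turns at 200.29 / 1.1538 = 173.59 RPM.

174 RPM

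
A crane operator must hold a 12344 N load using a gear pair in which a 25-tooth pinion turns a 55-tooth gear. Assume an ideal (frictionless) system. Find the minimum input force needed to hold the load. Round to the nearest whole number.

Gear pair MA = 55/25 = 2.2.
Effort = load / MA = 12344 / 2.2 = 5610.9 N.

5611 N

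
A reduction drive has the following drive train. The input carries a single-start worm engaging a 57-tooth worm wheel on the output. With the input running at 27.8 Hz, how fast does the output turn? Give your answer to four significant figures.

Worm: ratio = 57/1 = 57, so the output turns at 27.8 / 57 = 0.48772 Hz.

0.4877 Hz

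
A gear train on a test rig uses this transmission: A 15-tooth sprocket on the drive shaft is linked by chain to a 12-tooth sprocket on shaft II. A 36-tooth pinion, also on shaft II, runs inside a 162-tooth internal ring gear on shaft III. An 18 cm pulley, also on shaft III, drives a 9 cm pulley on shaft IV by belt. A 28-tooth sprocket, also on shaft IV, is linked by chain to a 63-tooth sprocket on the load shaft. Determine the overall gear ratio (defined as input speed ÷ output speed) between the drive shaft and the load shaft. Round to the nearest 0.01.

Each stage contributes driven/driver: chain 12/15 = 0.8, internal gear 162/36 = 4.5, belt 9/18 = 0.5, chain 63/28 = 2.25.
Overall: 0.8 × 4.5 × 0.5 × 2.25 = 4.05.

4.05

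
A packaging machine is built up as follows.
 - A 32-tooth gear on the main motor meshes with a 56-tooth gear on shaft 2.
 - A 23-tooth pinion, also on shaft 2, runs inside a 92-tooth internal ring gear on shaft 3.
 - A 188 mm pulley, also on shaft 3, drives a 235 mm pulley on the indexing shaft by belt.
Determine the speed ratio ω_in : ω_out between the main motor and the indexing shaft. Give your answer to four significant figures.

Each stage contributes driven/driver: gear mesh 56/32 = 1.75, internal gear 92/23 = 4, belt 235/188 = 1.25.
Overall: 1.75 × 4 × 1.25 = 8.75.

8.750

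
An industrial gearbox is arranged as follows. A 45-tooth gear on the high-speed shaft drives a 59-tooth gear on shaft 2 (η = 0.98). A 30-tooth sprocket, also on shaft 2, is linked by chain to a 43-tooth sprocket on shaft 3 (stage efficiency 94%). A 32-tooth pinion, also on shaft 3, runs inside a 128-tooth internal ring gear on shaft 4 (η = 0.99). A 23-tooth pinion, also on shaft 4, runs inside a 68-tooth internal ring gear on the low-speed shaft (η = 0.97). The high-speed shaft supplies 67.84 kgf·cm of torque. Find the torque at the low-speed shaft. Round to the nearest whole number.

1334 kgf·cm

After the gear mesh (59/45): 67.84 × 1.3111 × 0.98 = 87.167 kgf·cm
After the chain (43/30): 87.167 × 1.4333 × 0.94 = 117.44 kgf·cm
After the internal gear (128/32): 117.44 × 4 × 0.99 = 465.07 kgf·cm
After the internal gear (68/23): 465.07 × 2.9565 × 0.97 = 1333.8 kgf·cm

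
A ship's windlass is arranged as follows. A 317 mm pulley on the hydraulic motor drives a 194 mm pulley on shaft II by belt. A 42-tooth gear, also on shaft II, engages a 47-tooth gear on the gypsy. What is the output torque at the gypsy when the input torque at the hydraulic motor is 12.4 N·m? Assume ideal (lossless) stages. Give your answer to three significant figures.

After the belt (194/317): 12.4 × 0.61199 = 7.5886 N·m
After the gear mesh (47/42): 7.5886 × 1.119 = 8.4921 N·m

8.49 N·m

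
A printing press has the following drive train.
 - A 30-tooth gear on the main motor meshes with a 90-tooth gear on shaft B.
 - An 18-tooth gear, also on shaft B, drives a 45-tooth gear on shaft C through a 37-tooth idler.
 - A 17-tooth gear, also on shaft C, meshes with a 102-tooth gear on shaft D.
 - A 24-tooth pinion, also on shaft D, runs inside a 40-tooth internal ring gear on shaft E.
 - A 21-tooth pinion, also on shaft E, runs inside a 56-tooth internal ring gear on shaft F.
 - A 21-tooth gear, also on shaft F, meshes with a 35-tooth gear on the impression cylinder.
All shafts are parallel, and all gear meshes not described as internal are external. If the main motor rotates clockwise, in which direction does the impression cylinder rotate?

counterclockwise

the main motor → shaft B: external mesh, 1 reversal → CCW.
shaft B → shaft C: driver → idler → driven is 2 external meshes, 2 reversals → CCW.
shaft C → shaft D: external mesh, 1 reversal → CW.
shaft D → shaft E: internal mesh, same direction → CW.
shaft E → shaft F: internal mesh, same direction → CW.
shaft F → the impression cylinder: external mesh, 1 reversal → CCW.
5 reversals in total — an odd number — so the impression cylinder turns opposite to the main motor.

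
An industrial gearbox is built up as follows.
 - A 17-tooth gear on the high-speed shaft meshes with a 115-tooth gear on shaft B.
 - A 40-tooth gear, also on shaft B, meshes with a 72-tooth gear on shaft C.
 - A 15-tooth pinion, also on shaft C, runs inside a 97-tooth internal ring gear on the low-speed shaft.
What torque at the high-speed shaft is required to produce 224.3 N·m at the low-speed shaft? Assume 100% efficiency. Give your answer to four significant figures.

Overall ratio R = 6.7647 × 1.8 × 6.4667 = 78.741.
Input torque = output torque / R = 224.3 / 78.741 = 2.8486 N·m.

2.849 N·m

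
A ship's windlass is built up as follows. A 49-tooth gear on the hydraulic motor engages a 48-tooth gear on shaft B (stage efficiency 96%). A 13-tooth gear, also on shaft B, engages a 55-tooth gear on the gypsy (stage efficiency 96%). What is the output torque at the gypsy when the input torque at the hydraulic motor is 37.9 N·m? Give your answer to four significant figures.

144.8 N·m

gear mesh 48/49 = 0.97959 → τ = 37.9·0.97959·0.96 = 35.641 N·m
gear mesh 55/13 = 4.2308 → τ = 35.641·4.2308·0.96 = 144.76 N·m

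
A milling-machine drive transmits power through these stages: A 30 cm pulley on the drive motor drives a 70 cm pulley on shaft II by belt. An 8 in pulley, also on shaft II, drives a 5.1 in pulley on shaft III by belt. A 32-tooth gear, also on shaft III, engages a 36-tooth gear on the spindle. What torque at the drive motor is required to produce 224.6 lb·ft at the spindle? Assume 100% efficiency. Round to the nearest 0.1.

134.2 lb·ft

Overall ratio R = 2.3333 × 0.6375 × 1.125 = 1.6734.
Input torque = output torque / R = 224.6 / 1.6734 = 134.21 lb·ft.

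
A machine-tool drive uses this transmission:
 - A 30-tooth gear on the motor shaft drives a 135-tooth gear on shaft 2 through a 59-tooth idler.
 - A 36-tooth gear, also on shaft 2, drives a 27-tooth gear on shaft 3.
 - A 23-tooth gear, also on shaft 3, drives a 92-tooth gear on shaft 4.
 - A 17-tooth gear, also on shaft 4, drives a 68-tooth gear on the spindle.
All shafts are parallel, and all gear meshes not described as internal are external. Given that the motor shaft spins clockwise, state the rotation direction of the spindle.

the motor shaft → shaft 2: driver → idler → driven is 2 external meshes, 2 reversals → CW.
shaft 2 → shaft 3: external mesh, 1 reversal → CCW.
shaft 3 → shaft 4: external mesh, 1 reversal → CW.
shaft 4 → the spindle: external mesh, 1 reversal → CCW.
5 reversals in total — an odd number — so the spindle turns opposite to the motor shaft.

counterclockwise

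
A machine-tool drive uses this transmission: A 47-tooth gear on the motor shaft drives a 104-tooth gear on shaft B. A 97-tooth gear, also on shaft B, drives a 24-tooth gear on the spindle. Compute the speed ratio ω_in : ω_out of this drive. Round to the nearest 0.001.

0.547

Each stage contributes driven/driver: gear mesh 104/47 = 2.2128, gear mesh 24/97 = 0.24742.
Overall: 2.2128 × 0.24742 = 0.54749.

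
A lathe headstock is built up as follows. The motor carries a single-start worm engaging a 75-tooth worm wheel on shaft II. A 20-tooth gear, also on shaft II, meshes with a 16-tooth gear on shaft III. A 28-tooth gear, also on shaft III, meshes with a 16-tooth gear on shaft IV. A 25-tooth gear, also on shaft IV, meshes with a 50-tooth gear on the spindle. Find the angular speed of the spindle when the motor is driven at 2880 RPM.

Worm: ratio = 75/1 = 75, so shaft II turns at 2880 / 75 = 38.4 RPM.
Gear mesh: ratio = 16/20 = 0.8, so shaft III turns at 38.4 / 0.8 = 48 RPM.
Gear mesh: ratio = 16/28 = 0.57143, so shaft IV turns at 48 / 0.57143 = 84 RPM.
Gear mesh: ratio = 50/25 = 2, so the spindle turns at 84 / 2 = 42 RPM.

42 RPM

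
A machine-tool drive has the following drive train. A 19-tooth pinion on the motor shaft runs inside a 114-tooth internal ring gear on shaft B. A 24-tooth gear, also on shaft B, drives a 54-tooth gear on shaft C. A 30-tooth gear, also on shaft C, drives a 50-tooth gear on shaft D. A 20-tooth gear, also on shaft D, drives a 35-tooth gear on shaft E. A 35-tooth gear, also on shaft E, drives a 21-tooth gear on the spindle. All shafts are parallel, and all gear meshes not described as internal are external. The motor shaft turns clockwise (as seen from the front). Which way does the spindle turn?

clockwise

the motor shaft → shaft B: internal mesh, same direction → CW.
shaft B → shaft C: external mesh, 1 reversal → CCW.
shaft C → shaft D: external mesh, 1 reversal → CW.
shaft D → shaft E: external mesh, 1 reversal → CCW.
shaft E → the spindle: external mesh, 1 reversal → CW.
4 reversals in total — an even number — so the spindle turns the same way as the motor shaft.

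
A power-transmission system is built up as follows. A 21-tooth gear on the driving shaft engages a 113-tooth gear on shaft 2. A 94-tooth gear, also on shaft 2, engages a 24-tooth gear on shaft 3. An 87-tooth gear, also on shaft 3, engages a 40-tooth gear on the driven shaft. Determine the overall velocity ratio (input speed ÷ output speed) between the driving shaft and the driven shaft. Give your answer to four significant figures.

Each stage contributes driven/driver: gear mesh 113/21 = 5.381, gear mesh 24/94 = 0.25532, gear mesh 40/87 = 0.45977.
Overall: 5.381 × 0.25532 × 0.45977 = 0.63166.

0.6317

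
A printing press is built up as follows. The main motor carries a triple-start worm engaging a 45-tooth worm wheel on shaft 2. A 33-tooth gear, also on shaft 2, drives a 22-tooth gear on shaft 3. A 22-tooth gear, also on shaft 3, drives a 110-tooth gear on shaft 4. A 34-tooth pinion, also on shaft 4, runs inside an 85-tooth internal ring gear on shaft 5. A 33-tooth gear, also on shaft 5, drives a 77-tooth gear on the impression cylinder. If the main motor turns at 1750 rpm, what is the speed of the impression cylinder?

6 rpm

the main motor → shaft 2 (worm, 45/3): 1750 ÷ 15 = 116.67 rpm
shaft 2 → shaft 3 (gear mesh, 22/33): 116.67 ÷ 0.66667 = 175 rpm
shaft 3 → shaft 4 (gear mesh, 110/22): 175 ÷ 5 = 35 rpm
shaft 4 → shaft 5 (internal gear, 85/34): 35 ÷ 2.5 = 14 rpm
shaft 5 → the impression cylinder (gear mesh, 77/33): 14 ÷ 2.3333 = 6 rpm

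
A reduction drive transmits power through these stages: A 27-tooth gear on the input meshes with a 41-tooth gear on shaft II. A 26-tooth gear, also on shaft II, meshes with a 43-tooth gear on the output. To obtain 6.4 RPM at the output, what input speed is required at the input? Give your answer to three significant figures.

Overall ratio R = 1.5185 × 1.6538 = 2.5114.
Required input speed = output speed × R = 6.4 × 2.5114 = 16.073 RPM.

16.1 RPM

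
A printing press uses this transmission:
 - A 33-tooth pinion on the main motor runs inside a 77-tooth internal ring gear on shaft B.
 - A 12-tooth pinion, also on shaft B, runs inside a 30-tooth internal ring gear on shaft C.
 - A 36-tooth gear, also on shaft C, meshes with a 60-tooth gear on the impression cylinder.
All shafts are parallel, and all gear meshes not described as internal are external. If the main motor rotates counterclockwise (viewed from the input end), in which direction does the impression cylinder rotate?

the main motor → shaft B: internal mesh, same direction → CCW.
shaft B → shaft C: internal mesh, same direction → CCW.
shaft C → the impression cylinder: external mesh, 1 reversal → CW.
1 reversal in total — an odd number — so the impression cylinder turns opposite to the main motor.

clockwise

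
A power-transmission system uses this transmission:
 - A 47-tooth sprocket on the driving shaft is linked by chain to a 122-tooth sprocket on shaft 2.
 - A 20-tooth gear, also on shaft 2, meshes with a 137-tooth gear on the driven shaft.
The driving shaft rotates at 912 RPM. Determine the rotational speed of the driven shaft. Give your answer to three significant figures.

Chain: ratio = 122/47 = 2.5957, so shaft 2 turns at 912 / 2.5957 = 351.34 RPM.
Gear mesh: ratio = 137/20 = 6.85, so the driven shaft turns at 351.34 / 6.85 = 51.291 RPM.

51.3 RPM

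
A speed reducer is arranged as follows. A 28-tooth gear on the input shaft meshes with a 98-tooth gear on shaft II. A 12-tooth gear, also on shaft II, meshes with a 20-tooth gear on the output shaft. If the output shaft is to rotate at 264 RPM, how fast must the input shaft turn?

1540 RPM

Overall ratio R = 3.5 × 1.6667 = 5.8333.
Required input speed = output speed × R = 264 × 5.8333 = 1540 RPM.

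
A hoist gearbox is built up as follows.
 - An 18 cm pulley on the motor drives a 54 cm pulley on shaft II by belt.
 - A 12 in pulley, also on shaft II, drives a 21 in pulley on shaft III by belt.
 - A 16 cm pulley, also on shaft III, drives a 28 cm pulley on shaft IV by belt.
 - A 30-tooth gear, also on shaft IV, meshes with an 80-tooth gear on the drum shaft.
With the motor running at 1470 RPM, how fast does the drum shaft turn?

Belt: ratio = 54/18 = 3, so shaft II turns at 1470 / 3 = 490 RPM.
Belt: ratio = 21/12 = 1.75, so shaft III turns at 490 / 1.75 = 280 RPM.
Belt: ratio = 28/16 = 1.75, so shaft IV turns at 280 / 1.75 = 160 RPM.
Gear mesh: ratio = 80/30 = 2.6667, so the drum shaft turns at 160 / 2.6667 = 60 RPM.

60 RPM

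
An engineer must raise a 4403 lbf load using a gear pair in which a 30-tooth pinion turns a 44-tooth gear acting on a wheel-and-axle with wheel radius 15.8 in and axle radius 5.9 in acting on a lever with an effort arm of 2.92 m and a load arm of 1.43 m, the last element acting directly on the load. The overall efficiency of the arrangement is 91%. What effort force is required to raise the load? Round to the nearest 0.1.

603.3 lbf

Gear pair MA = 44/30 = 1.4667.
Wheel-and-axle MA = R/r = 15.8/5.9 = 2.678.
Lever MA = effort arm / load arm = 2.92/1.43 = 2.042.
Combined ideal MA = 1.4667 × 2.678 × 2.042 = 8.0202.
Actual MA = 8.0202 × 0.91 = 7.2984.
Effort = load / actual MA = 4403 / 7.2984 = 603.29 lbf.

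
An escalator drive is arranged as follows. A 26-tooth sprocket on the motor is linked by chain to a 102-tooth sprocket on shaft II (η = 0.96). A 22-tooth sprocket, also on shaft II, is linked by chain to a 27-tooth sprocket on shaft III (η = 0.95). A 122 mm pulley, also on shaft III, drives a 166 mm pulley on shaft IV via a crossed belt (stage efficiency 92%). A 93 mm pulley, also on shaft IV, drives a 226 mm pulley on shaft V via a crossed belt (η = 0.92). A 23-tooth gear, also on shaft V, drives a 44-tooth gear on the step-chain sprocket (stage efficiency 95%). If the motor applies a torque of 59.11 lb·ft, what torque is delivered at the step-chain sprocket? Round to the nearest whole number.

chain 102/26 = 3.9231 → τ = 59.11·3.9231·0.96 = 222.62 lb·ft
chain 27/22 = 1.2273 → τ = 222.62·1.2273·0.95 = 259.55 lb·ft
belt 166/122 = 1.3607 → τ = 259.55·1.3607·0.92 = 324.91 lb·ft
belt 226/93 = 2.4301 → τ = 324.91·2.4301·0.92 = 726.4 lb·ft
gear mesh 44/23 = 1.913 → τ = 726.4·1.913·0.95 = 1320.1 lb·ft

1320 lb·ft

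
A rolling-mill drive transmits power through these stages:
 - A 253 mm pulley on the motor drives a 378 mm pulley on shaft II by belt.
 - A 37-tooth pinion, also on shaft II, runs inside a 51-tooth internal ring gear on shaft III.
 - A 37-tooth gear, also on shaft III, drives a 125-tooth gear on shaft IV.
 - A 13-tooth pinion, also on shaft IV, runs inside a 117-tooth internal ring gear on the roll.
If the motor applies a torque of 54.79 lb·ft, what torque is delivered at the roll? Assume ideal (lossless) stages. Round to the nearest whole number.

belt 378/253 = 1.4941 → τ = 54.79·1.4941 = 81.86 lb·ft
internal gear 51/37 = 1.3784 → τ = 81.86·1.3784 = 112.83 lb·ft
gear mesh 125/37 = 3.3784 → τ = 112.83·3.3784 = 381.2 lb·ft
internal gear 117/13 = 9 → τ = 381.2·9 = 3430.8 lb·ft

3431 lb·ft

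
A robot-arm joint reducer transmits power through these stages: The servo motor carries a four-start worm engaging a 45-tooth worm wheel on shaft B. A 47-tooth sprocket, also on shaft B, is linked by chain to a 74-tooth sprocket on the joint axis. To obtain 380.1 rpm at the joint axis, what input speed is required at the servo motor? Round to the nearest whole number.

6733 rpm

Overall ratio R = 11.25 × 1.5745 = 17.713.
Required input speed = output speed × R = 380.1 × 17.713 = 6732.6 rpm.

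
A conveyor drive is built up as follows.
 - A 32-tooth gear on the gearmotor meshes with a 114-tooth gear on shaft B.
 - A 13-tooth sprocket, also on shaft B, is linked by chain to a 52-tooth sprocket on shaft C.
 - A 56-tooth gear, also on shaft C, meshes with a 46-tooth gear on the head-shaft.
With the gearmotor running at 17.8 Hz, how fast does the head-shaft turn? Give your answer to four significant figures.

Gear mesh: ratio = 114/32 = 3.5625, so shaft B turns at 17.8 / 3.5625 = 4.9965 Hz.
Chain: ratio = 52/13 = 4, so shaft C turns at 4.9965 / 4 = 1.2491 Hz.
Gear mesh: ratio = 46/56 = 0.82143, so the head-shaft turns at 1.2491 / 0.82143 = 1.5207 Hz.

1.521 Hz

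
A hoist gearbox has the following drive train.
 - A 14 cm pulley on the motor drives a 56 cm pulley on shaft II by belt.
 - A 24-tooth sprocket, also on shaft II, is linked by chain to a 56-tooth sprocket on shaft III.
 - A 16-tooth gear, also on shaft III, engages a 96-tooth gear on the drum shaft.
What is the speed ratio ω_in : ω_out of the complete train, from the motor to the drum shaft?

56

Each stage contributes driven/driver: belt 56/14 = 4, chain 56/24 = 2.3333, gear mesh 96/16 = 6.
Overall: 4 × 2.3333 × 6 = 56.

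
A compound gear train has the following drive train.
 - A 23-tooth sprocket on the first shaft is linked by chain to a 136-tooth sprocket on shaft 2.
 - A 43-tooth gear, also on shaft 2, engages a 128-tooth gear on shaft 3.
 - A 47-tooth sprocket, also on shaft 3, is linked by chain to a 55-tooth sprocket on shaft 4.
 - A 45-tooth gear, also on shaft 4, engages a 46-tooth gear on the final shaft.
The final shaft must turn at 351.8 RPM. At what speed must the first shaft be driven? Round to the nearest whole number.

7407 RPM

Overall ratio R = 5.913 × 2.9767 × 1.1702 × 1.0222 = 21.055.
Required input speed = output speed × R = 351.8 × 21.055 = 7407.3 RPM.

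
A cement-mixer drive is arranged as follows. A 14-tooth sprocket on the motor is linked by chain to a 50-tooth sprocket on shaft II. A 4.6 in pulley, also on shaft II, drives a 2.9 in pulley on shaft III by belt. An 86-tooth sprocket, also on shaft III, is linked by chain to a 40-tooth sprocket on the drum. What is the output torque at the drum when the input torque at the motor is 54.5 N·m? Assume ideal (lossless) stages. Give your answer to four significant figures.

chain 50/14 = 3.5714 → τ = 54.5·3.5714 = 194.64 N·m
belt 2.9/4.6 = 0.63043 → τ = 194.64·0.63043 = 122.71 N·m
chain 40/86 = 0.46512 → τ = 122.71·0.46512 = 57.074 N·m

57.07 N·m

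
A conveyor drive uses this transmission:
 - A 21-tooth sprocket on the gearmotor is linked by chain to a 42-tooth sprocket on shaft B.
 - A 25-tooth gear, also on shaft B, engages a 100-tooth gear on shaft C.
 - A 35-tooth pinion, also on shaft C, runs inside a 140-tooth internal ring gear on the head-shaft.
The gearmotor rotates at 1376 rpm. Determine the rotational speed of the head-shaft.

the gearmotor → shaft B (chain, 42/21): 1376 ÷ 2 = 688 rpm
shaft B → shaft C (gear mesh, 100/25): 688 ÷ 4 = 172 rpm
shaft C → the head-shaft (internal gear, 140/35): 172 ÷ 4 = 43 rpm

43 rpm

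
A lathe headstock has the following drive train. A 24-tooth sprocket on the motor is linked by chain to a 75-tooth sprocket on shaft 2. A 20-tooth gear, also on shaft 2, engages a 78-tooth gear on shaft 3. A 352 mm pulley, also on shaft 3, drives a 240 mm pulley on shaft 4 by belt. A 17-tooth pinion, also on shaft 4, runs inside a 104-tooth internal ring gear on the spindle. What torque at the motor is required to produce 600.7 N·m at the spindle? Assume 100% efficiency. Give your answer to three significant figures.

11.8 N·m

Overall ratio R = 3.125 × 3.9 × 0.68182 × 6.1176 = 50.836.
Input torque = output torque / R = 600.7 / 50.836 = 11.817 N·m.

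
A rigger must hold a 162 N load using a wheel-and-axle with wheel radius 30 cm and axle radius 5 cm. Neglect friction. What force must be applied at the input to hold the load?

27 N

Wheel-and-axle MA = R/r = 30/5 = 6.
Effort = load / MA = 162 / 6 = 27 N.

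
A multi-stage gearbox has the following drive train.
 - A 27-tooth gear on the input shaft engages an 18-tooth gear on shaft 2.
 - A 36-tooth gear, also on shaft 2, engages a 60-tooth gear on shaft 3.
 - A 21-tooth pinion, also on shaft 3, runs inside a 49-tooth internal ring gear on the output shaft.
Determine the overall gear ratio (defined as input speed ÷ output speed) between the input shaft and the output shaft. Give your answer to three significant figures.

2.59

Each stage contributes driven/driver: gear mesh 18/27 = 0.66667, gear mesh 60/36 = 1.6667, internal gear 49/21 = 2.3333.
Overall: 0.66667 × 1.6667 × 2.3333 = 2.5926.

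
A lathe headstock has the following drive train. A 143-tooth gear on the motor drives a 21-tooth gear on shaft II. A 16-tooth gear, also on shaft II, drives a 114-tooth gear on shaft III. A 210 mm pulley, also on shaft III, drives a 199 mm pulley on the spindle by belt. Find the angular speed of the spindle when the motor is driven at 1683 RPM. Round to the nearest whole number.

1697 RPM

the motor → shaft II (gear mesh, 21/143): 1683 ÷ 0.14685 = 11460 RPM
shaft II → shaft III (gear mesh, 114/16): 11460 ÷ 7.125 = 1608.5 RPM
shaft III → the spindle (belt, 199/210): 1608.5 ÷ 0.94762 = 1697.4 RPM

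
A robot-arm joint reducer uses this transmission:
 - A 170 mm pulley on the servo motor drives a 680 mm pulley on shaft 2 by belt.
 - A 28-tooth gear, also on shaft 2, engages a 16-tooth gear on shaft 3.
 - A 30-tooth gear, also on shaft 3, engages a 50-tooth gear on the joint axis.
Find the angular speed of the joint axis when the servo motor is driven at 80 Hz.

21 Hz

belt 680/170 = 4 → 80/4 = 20 Hz
gear mesh 16/28 = 0.57143 → 20/0.57143 = 35 Hz
gear mesh 50/30 = 1.6667 → 35/1.6667 = 21 Hz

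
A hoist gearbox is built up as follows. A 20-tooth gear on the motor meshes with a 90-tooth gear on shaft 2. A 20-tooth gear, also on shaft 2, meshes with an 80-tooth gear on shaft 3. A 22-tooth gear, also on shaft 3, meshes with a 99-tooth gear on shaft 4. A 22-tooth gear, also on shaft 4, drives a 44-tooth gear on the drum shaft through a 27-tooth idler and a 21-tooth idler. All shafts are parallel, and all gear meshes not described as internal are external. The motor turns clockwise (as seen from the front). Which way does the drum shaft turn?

the motor → shaft 2: external mesh, 1 reversal → CCW.
shaft 2 → shaft 3: external mesh, 1 reversal → CW.
shaft 3 → shaft 4: external mesh, 1 reversal → CCW.
shaft 4 → the drum shaft: driver → idler → idler → driven is 3 external meshes, 3 reversals → CW.
6 reversals in total — an even number — so the drum shaft turns the same way as the motor.

clockwise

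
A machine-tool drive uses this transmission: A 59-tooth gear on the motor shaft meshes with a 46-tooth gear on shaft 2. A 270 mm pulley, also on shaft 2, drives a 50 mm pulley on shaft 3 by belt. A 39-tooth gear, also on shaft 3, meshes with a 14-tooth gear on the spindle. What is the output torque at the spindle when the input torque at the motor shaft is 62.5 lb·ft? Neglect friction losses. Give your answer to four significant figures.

Gear mesh: ratio = 46/59 = 0.77966; torque at shaft 2 = 62.5 × 0.77966 = 48.729 lb·ft.
Belt: ratio = 50/270 = 0.18519; torque at shaft 3 = 48.729 × 0.18519 = 9.0239 lb·ft.
Gear mesh: ratio = 14/39 = 0.35897; torque at the spindle = 9.0239 × 0.35897 = 3.2393 lb·ft.

3.239 lb·ft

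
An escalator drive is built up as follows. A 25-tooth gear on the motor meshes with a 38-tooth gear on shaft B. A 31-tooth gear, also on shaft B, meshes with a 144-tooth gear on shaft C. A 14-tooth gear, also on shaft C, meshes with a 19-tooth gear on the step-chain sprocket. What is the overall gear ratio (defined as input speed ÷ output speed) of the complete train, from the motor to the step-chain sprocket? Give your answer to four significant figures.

9.582

Each stage contributes driven/driver: gear mesh 38/25 = 1.52, gear mesh 144/31 = 4.6452, gear mesh 19/14 = 1.3571.
Overall: 1.52 × 4.6452 × 1.3571 = 9.5823.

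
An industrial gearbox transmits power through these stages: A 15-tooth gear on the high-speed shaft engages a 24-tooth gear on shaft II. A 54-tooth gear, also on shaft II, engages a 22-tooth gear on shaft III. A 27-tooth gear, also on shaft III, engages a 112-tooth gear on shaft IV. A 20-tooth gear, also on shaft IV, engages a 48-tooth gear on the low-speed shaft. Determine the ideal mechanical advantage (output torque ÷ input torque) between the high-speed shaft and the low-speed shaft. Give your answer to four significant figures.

6.490

Each stage contributes driven/driver: gear mesh 24/15 = 1.6, gear mesh 22/54 = 0.40741, gear mesh 112/27 = 4.1481, gear mesh 48/20 = 2.4.
Overall: 1.6 × 0.40741 × 4.1481 × 2.4 = 6.4895.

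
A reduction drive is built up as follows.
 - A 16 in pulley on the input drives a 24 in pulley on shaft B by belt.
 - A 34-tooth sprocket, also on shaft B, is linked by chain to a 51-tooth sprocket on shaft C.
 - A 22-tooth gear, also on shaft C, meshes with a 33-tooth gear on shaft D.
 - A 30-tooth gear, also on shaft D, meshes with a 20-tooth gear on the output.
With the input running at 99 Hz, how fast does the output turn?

44 Hz

Belt: ratio = 24/16 = 1.5, so shaft B turns at 99 / 1.5 = 66 Hz.
Chain: ratio = 51/34 = 1.5, so shaft C turns at 66 / 1.5 = 44 Hz.
Gear mesh: ratio = 33/22 = 1.5, so shaft D turns at 44 / 1.5 = 29.333 Hz.
Gear mesh: ratio = 20/30 = 0.66667, so the output turns at 29.333 / 0.66667 = 44 Hz.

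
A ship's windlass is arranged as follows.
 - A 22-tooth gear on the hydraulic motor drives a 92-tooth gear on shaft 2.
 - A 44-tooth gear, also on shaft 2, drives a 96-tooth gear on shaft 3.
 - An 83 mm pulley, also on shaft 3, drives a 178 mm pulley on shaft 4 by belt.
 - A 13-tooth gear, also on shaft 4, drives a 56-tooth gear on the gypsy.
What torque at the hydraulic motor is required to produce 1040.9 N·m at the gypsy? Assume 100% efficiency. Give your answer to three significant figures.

Overall ratio R = 4.1818 × 2.1818 × 2.1446 × 4.3077 = 84.289.
Input torque = output torque / R = 1040.9 / 84.289 = 12.349 N·m.

12.3 N·m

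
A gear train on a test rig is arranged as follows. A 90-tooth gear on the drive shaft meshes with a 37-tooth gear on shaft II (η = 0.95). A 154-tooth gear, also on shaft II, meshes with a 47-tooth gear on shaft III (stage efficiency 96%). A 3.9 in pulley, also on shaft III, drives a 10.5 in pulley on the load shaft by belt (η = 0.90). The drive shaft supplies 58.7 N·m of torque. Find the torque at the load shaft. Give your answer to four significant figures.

16.28 N·m

Gear mesh: ratio = 37/90 = 0.41111; torque at shaft II = 58.7 × 0.41111 × 0.95 = 22.926 N·m.
Gear mesh: ratio = 47/154 = 0.30519; torque at shaft III = 22.926 × 0.30519 × 0.96 = 6.7169 N·m.
Belt: ratio = 10.5/3.9 = 2.6923; torque at the load shaft = 6.7169 × 2.6923 × 0.90 = 16.276 N·m.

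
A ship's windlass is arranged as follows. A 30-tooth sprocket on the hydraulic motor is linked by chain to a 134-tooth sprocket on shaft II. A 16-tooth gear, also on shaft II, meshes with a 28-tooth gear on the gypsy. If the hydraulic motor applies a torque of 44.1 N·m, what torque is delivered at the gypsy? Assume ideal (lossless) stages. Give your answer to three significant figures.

345 N·m

chain 134/30 = 4.4667 → τ = 44.1·4.4667 = 196.98 N·m
gear mesh 28/16 = 1.75 → τ = 196.98·1.75 = 344.72 N·m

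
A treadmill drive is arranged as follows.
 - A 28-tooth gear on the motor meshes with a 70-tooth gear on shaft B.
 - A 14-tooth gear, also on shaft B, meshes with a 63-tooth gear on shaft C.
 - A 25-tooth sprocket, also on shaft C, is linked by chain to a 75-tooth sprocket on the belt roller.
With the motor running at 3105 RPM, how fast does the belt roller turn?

gear mesh 70/28 = 2.5 → 3105/2.5 = 1242 RPM
gear mesh 63/14 = 4.5 → 1242/4.5 = 276 RPM
chain 75/25 = 3 → 276/3 = 92 RPM

92 RPM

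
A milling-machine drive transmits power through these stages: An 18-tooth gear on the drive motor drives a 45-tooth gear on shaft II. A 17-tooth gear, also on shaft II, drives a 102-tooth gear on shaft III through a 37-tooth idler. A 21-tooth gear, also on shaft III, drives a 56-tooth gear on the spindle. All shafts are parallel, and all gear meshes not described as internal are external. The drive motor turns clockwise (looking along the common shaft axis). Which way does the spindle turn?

the drive motor → shaft II: external mesh, 1 reversal → CCW.
shaft II → shaft III: driver → idler → driven is 2 external meshes, 2 reversals → CCW.
shaft III → the spindle: external mesh, 1 reversal → CW.
4 reversals in total — an even number — so the spindle turns the same way as the drive motor.

clockwise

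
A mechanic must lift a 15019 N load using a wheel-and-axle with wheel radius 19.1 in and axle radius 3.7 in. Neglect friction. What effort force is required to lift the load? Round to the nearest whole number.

Wheel-and-axle MA = R/r = 19.1/3.7 = 5.1622.
Effort = load / MA = 15019 / 5.1622 = 2909.4 N.

2909 N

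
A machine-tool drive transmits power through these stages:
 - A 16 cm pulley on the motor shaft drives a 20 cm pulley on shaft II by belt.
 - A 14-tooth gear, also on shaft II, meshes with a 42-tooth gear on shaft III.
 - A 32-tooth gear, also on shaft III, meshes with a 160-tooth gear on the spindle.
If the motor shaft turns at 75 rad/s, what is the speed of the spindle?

the motor shaft → shaft II (belt, 20/16): 75 ÷ 1.25 = 60 rad/s
shaft II → shaft III (gear mesh, 42/14): 60 ÷ 3 = 20 rad/s
shaft III → the spindle (gear mesh, 160/32): 20 ÷ 5 = 4 rad/s

4 rad/s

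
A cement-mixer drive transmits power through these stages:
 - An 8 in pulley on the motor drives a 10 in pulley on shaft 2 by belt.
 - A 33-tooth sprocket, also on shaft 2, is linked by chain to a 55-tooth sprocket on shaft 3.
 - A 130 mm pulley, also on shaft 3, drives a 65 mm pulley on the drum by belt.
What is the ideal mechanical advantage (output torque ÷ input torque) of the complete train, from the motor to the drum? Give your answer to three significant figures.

Each stage contributes driven/driver: belt 10/8 = 1.25, chain 55/33 = 1.6667, belt 65/130 = 0.5.
Overall: 1.25 × 1.6667 × 0.5 = 1.0417.

1.04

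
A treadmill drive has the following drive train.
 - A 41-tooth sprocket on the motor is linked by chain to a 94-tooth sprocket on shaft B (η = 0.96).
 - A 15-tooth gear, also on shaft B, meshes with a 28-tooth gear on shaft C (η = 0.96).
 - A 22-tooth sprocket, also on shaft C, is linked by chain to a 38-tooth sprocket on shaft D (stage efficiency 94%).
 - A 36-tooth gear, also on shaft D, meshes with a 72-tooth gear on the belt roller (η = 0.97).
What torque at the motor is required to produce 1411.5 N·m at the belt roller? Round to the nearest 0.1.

113.6 N·m

Overall ratio R = 2.2927 × 1.8667 × 1.7273 × 2 = 14.784; overall efficiency η = 0.96 × 0.96 × 0.94 × 0.97 = 0.8403.
Input torque = output torque / (R × η) = 1411.5 / (14.784 × 0.8403) = 113.62 N·m.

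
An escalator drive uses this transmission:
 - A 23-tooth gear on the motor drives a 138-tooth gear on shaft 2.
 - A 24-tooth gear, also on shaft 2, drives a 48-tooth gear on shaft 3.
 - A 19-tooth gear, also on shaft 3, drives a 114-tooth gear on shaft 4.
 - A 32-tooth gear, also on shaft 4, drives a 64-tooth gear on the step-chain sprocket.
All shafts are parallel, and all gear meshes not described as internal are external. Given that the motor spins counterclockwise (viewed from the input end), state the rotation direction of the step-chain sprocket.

counterclockwise

the motor → shaft 2: external mesh, 1 reversal → CW.
shaft 2 → shaft 3: external mesh, 1 reversal → CCW.
shaft 3 → shaft 4: external mesh, 1 reversal → CW.
shaft 4 → the step-chain sprocket: external mesh, 1 reversal → CCW.
4 reversals in total — an even number — so the step-chain sprocket turns the same way as the motor.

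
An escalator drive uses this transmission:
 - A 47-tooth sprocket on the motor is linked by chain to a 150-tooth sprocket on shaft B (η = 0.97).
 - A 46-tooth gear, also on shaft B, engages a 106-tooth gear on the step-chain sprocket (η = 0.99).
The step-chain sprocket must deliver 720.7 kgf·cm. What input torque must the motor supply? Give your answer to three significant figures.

102 kgf·cm

Overall ratio R = 3.1915 × 2.3043 = 7.3543; overall efficiency η = 0.97 × 0.99 = 0.9603.
Input torque = output torque / (R × η) = 720.7 / (7.3543 × 0.9603) = 102.05 kgf·cm.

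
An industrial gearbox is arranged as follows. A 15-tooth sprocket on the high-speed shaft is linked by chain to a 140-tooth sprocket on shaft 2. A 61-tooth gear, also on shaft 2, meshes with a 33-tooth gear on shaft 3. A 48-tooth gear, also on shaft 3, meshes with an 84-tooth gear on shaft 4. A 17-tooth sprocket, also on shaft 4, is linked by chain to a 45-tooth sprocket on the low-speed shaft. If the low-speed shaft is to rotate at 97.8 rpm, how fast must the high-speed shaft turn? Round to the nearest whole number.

Overall ratio R = 9.3333 × 0.54098 × 1.75 × 2.6471 = 23.39.
Required input speed = output speed × R = 97.8 × 23.39 = 2287.5 rpm.

2288 rpm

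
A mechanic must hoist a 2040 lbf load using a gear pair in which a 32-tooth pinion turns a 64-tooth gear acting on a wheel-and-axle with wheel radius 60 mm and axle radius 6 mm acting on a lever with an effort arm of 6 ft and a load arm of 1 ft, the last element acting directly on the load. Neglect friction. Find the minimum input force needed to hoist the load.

Gear pair MA = 64/32 = 2.
Wheel-and-axle MA = R/r = 60/6 = 10.
Lever MA = effort arm / load arm = 6/1 = 6.
Combined ideal MA = 2 × 10 × 6 = 120.
Effort = load / MA = 2040 / 120 = 17 lbf.

17 lbf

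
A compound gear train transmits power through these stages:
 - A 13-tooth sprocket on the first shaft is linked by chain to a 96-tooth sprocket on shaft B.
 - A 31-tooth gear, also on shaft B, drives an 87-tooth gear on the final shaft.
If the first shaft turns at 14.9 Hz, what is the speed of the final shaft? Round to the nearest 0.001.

the first shaft → shaft B (chain, 96/13): 14.9 ÷ 7.3846 = 2.0177 Hz
shaft B → the final shaft (gear mesh, 87/31): 2.0177 ÷ 2.8065 = 0.71895 Hz

0.719 Hz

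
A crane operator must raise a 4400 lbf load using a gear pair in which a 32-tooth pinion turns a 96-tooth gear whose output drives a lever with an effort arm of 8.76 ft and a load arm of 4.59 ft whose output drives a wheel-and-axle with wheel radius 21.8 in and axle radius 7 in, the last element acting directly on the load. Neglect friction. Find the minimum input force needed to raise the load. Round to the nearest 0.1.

246.8 lbf

Gear pair MA = 96/32 = 3.
Lever MA = effort arm / load arm = 8.76/4.59 = 1.9085.
Wheel-and-axle MA = R/r = 21.8/7 = 3.1143.
Combined ideal MA = 3 × 1.9085 × 3.1143 = 17.831.
Effort = load / MA = 4400 / 17.831 = 246.76 lbf.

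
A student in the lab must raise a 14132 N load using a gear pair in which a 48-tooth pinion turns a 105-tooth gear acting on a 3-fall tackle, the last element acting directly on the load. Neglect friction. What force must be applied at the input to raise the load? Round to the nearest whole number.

2153 N

Gear pair MA = 105/48 = 2.1875.
Block-and-tackle MA = number of supporting rope parts = 3.
Combined ideal MA = 2.1875 × 3 = 6.5625.
Effort = load / MA = 14132 / 6.5625 = 2153.4 N.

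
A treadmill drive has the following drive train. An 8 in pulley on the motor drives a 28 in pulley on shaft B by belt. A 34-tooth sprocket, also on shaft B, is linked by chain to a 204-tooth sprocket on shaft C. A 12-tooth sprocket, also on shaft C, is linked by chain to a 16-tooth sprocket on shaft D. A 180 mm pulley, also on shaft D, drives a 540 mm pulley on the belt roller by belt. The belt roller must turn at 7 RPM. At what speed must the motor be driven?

588 RPM

Overall ratio R = 3.5 × 6 × 1.3333 × 3 = 84.
Required input speed = output speed × R = 7 × 84 = 588 RPM.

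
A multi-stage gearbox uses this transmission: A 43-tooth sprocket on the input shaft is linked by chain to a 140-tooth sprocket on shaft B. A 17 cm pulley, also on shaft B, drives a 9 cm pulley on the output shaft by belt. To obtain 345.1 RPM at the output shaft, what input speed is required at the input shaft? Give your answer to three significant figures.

595 RPM

Overall ratio R = 3.2558 × 0.52941 = 1.7237.
Required input speed = output speed × R = 345.1 × 1.7237 = 594.84 RPM.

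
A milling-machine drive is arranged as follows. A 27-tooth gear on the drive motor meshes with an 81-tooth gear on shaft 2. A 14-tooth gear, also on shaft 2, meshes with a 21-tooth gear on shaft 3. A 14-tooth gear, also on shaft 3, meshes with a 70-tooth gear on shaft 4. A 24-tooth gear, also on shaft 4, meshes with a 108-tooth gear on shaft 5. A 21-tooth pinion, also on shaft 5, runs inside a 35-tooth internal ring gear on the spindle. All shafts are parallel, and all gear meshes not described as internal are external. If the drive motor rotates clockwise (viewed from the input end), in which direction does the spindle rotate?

the drive motor → shaft 2: external mesh, 1 reversal → CCW.
shaft 2 → shaft 3: external mesh, 1 reversal → CW.
shaft 3 → shaft 4: external mesh, 1 reversal → CCW.
shaft 4 → shaft 5: external mesh, 1 reversal → CW.
shaft 5 → the spindle: internal mesh, same direction → CW.
4 reversals in total — an even number — so the spindle turns the same way as the drive motor.

clockwise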